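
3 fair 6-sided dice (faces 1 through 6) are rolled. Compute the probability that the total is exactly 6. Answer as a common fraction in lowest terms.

5/108

There are 6^3 = 216 equally likely outcomes.
The number of ordered 3-tuples from {1,…,6} summing to 6 is 10.
P(sum = 6) = 10/216 = 5/108.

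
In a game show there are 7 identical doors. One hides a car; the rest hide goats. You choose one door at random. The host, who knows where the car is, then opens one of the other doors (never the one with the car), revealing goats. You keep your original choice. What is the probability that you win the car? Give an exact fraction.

The host can always open an empty door regardless of your choice, so this gives no information about your original door.
P(win by staying) = 1/7.

1/7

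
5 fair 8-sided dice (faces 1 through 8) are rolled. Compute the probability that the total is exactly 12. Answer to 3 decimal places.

0.010

There are 8^5 = 32768 equally likely outcomes.
The number of ordered 5-tuples from {1,…,8} summing to 12 is 330.
P(sum = 12) = 330/32768 = 165/16384 ≈ 0.010.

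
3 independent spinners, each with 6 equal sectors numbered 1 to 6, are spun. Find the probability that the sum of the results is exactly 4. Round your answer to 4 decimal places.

0.0139

There are 6^3 = 216 equally likely outcomes.
The number of ordered 3-tuples from {1,…,6} summing to 4 is 3.
P(sum = 4) = 3/216 = 1/72 ≈ 0.0139.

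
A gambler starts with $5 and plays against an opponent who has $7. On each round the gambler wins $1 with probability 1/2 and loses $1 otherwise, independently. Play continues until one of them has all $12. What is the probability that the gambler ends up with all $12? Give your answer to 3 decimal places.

0.417

With a fair step, P(i) = ½P(i−1) + ½P(i+1) with P(0)=0, P(12)=1 has the linear solution P(i) = i/12.
P(5) = 5/12 ≈ 0.417.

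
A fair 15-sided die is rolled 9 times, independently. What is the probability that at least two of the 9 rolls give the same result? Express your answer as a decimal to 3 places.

0.953

P(all 9 different) = 15/15 · 14/15 · ··· · 7/15 ≈ 0.047.
P(at least two equal) = 1 − 0.047 = 0.953.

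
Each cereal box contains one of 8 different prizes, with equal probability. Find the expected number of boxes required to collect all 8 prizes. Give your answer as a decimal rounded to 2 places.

21.74

After i distinct types are collected, each trial gives a new one with probability (8−i)/8, so the expected wait for the next new type is 8/(8−i).
E = 8/8 + 8/7 + 8/6 + 8/5 + 8/4 + 8/3 + 8/2 + 8/1 = 761/35 ≈ 21.74.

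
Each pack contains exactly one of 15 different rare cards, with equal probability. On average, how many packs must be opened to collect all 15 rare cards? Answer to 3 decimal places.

49.773

After i distinct types are collected, each trial gives a new one with probability (15−i)/15, so the expected wait for the next new type is 15/(15−i).
E = 15/15 + 15/14 + 15/13 + 15/12 + 15/11 + 15/10 + 15/9 + 15/8 + 15/7 + 15/6 + 15/5 + 15/4 + 15/3 + 15/2 + 15/1 = 1195757/24024 ≈ 49.773.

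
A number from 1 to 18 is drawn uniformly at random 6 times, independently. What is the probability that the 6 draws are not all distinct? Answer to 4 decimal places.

0.6070

P(all 6 different) = 18/18 · 17/18 · ··· · 13/18 ≈ 0.3930.
P(at least two equal) = 1 − 0.3930 = 0.6070.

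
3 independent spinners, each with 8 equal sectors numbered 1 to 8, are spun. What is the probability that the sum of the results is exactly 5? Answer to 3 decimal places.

0.012

There are 8^3 = 512 equally likely outcomes.
The number of ordered 3-tuples from {1,…,8} summing to 5 is 6.
P(sum = 5) = 6/512 = 3/256 ≈ 0.012.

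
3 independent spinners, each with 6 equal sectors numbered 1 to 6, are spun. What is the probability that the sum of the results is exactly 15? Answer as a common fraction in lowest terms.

5/108

There are 6^3 = 216 equally likely outcomes.
The number of ordered 3-tuples from {1,…,6} summing to 15 is 10.
P(sum = 15) = 10/216 = 5/108.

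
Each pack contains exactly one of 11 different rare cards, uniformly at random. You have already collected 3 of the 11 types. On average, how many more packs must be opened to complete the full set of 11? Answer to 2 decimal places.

29.90

Starting from 3 distinct types, each trial gives a new one with probability (11−i)/11 when i types are held, so the wait for the next new type is 11/(11−i).
E = 11/8 + 11/7 + 11/6 + 11/5 + 11/4 + 11/3 + 11/2 + 11/1 = 8371/280 ≈ 29.90.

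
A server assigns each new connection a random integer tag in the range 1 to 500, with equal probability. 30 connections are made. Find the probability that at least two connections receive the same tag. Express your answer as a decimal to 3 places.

0.588

It's easier to compute the probability that all 30 are distinct.
P(all distinct) = 500/500 · 499/500 · ··· · 471/500 ≈ 0.412.
So the probability of at least one match is 1 − 0.412 = 0.588.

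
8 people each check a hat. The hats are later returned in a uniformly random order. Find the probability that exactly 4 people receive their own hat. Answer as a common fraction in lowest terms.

Choose which 4 of the 8 are fixed: C(8,4) = 70 ways.
The remaining 4 must have no fixed point: D(4) = 9.
P = 70·9/40320 = 1/64.

1/64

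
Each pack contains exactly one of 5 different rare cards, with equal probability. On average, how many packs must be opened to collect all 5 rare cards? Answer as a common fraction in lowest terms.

137/12

After i distinct types are collected, each trial gives a new one with probability (5−i)/5, so the expected wait for the next new type is 5/(5−i).
E = 5/5 + 5/4 + 5/3 + 5/2 + 5/1 = 137/12.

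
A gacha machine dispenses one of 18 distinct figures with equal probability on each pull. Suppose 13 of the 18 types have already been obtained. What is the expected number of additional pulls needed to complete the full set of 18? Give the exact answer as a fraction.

411/10

Starting from 13 distinct types, each trial gives a new one with probability (18−i)/18 when i types are held, so the wait for the next new type is 18/(18−i).
E = 18/5 + 18/4 + 18/3 + 18/2 + 18/1 = 411/10.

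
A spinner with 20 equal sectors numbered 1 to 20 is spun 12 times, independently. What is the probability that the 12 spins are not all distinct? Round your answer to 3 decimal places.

P(all 12 different) = 20/20 · 19/20 · ··· · 9/20 ≈ 0.015.
P(at least two equal) = 1 − 0.015 = 0.985.

0.985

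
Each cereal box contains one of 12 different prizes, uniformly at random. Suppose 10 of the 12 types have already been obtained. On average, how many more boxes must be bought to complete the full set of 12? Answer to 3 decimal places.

Starting from 10 distinct types, each trial gives a new one with probability (12−i)/12 when i types are held, so the wait for the next new type is 12/(12−i).
E = 12/2 + 12/1 = 18 ≈ 18.000.

18.000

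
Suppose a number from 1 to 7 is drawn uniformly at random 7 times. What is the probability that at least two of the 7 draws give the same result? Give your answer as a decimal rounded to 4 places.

0.9939

P(all 7 different) = 7/7 · 6/7 · ··· · 1/7 ≈ 0.0061.
P(at least two equal) = 1 − 0.0061 = 0.9939.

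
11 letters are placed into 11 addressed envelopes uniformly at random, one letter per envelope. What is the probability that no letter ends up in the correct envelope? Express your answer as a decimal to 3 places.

This is the derangement probability: permutations of 11 with no fixed point.
D(11) = 11! · (1 − 1/1! + 1/2! − ··· + (−1)^11/11!) = 14684570.
P = 14684570/39916800 = 1468457/3991680 ≈ 0.368.

0.368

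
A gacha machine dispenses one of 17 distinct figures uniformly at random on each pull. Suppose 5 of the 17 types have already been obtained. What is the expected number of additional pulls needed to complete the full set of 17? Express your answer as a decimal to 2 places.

52.75

Starting from 5 distinct types, each trial gives a new one with probability (17−i)/17 when i types are held, so the wait for the next new type is 17/(17−i).
E = 17/12 + 17/11 + 17/10 + 17/9 + 17/8 + 17/7 + 17/6 + 17/5 + 17/4 + 17/3 + 17/2 + 17/1 = 1462357/27720 ≈ 52.75.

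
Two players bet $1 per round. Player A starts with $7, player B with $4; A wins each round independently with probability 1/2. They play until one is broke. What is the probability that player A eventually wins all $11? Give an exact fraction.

7/11

With a fair step, P(i) = ½P(i−1) + ½P(i+1) with P(0)=0, P(11)=1 has the linear solution P(i) = i/11.
P(7) = 7/11.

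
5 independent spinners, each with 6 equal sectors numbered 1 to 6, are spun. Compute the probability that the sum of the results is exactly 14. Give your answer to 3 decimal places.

There are 6^5 = 7776 equally likely outcomes.
The number of ordered 5-tuples from {1,…,6} summing to 14 is 540.
P(sum = 14) = 540/7776 = 5/72 ≈ 0.069.

0.069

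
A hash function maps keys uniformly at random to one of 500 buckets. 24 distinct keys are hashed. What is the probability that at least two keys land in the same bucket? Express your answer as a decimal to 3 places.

It's easier to compute the probability that all 24 are distinct.
P(all distinct) = 500/500 · 499/500 · ··· · 477/500 ≈ 0.571.
So the probability of at least one match is 1 − 0.571 = 0.429.

0.429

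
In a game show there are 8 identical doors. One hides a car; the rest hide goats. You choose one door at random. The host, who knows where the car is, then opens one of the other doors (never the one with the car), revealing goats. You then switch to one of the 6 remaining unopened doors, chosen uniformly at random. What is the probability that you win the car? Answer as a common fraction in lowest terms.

Your original door holds the car with probability 1/8, so the other 7 collectively hold it with probability 7/8.
The host can always find an empty door to open, so this doesn't change that 7/8; it is now spread over the 6 remaining unopened doors.
P(win by switching) = (7/8) · (1/6) = 7/48.

7/48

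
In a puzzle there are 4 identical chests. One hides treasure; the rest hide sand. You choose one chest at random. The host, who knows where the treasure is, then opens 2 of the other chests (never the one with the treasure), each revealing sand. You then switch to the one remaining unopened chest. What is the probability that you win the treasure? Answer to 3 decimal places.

Your original chest holds the treasure with probability 1/4, so the other 3 collectively hold it with probability 3/4.
The host can always find 2 empty chests to open, so the reveals don't change that 3/4; it is now spread over the 1 remaining unopened chest.
P(win by switching) = (3/4) · (1/1) = 3/4 ≈ 0.750.

0.750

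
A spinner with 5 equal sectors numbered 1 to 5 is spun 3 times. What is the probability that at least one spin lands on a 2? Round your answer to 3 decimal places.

0.488

P(no spin lands on a 2) = (4/5)^3 ≈ 0.512.
P(at least one) = 1 − 0.512 = 0.488.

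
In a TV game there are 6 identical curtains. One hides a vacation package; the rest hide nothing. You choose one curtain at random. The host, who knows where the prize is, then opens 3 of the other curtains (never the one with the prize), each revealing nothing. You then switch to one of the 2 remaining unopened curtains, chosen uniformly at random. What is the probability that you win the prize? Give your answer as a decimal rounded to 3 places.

0.417

Your original curtain holds the prize with probability 1/6, so the other 5 collectively hold it with probability 5/6.
The host can always find 3 empty curtains to open, so the reveals don't change that 5/6; it is now spread over the 2 remaining unopened curtains.
P(win by switching) = (5/6) · (1/2) = 5/12 ≈ 0.417.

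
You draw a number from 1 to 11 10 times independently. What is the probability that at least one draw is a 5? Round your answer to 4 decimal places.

0.6145

P(no draw is a 5) = (10/11)^10 ≈ 0.3855.
P(at least one) = 1 − 0.3855 = 0.6145.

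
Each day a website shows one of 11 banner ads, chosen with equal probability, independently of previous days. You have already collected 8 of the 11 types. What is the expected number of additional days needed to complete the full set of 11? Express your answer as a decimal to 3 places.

Starting from 8 distinct types, each trial gives a new one with probability (11−i)/11 when i types are held, so the wait for the next new type is 11/(11−i).
E = 11/3 + 11/2 + 11/1 = 121/6 ≈ 20.167.

20.167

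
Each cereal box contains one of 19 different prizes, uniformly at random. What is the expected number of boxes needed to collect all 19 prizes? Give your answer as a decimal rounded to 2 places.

67.41

After i distinct types are collected, each trial gives a new one with probability (19−i)/19, so the expected wait for the next new type is 19/(19−i).
E = 19/19 + 19/18 + 19/17 + 19/16 + 19/15 + 19/14 + 19/13 + 19/12 + 19/11 + 19/10 + 19/9 + 19/8 + 19/7 + 19/6 + 19/5 + 19/4 + 19/3 + 19/2 + 19/1 = 275295799/4084080 ≈ 67.41.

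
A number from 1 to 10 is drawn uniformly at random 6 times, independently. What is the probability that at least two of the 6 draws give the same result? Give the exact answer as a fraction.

P(all 6 different) = 10/10 · 9/10 · ··· · 5/10 = 189/1250.
P(at least two equal) = 1 − 189/1250 = 1061/1250.

1061/1250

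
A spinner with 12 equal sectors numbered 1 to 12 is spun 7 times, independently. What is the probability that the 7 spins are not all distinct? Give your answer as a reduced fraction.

3071/3456

P(all 7 different) = 12/12 · 11/12 · ··· · 6/12 = 385/3456.
P(at least two equal) = 1 − 385/3456 = 3071/3456.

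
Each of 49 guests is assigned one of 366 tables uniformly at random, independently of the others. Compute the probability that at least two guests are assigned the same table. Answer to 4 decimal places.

0.9654

It's easier to compute the probability that all 49 are distinct.
P(all distinct) = 366/366 · 365/366 · ··· · 318/366 ≈ 0.0346.
So the probability of at least one match is 1 − 0.0346 = 0.9654.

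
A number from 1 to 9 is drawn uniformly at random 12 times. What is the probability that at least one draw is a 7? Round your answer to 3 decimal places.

0.757

P(no draw is a 7) = (8/9)^12 ≈ 0.243.
P(at least one) = 1 − 0.243 = 0.757.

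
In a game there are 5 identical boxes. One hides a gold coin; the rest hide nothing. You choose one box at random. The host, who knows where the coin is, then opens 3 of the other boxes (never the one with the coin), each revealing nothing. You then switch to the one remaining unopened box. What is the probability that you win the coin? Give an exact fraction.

Your original box holds the coin with probability 1/5, so the other 4 collectively hold it with probability 4/5.
The host can always find 3 empty boxes to open, so the reveals don't change that 4/5; it is now spread over the 1 remaining unopened box.
P(win by switching) = (4/5) · (1/1) = 4/5.

4/5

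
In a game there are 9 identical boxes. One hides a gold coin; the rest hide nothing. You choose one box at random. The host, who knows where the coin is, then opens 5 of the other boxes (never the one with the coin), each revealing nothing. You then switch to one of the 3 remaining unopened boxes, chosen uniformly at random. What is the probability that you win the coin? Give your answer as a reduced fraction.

8/27

Your original box holds the coin with probability 1/9, so the other 8 collectively hold it with probability 8/9.
The host can always find 5 empty boxes to open, so the reveals don't change that 8/9; it is now spread over the 3 remaining unopened boxes.
P(win by switching) = (8/9) · (1/3) = 8/27.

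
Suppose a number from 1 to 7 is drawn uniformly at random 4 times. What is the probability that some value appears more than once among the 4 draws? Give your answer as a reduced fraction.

P(all 4 different) = 7/7 · 6/7 · ··· · 4/7 = 120/343.
P(at least two equal) = 1 − 120/343 = 223/343.

223/343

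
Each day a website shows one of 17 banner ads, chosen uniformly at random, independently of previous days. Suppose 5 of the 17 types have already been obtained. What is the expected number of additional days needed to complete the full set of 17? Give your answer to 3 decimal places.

52.755

Starting from 5 distinct types, each trial gives a new one with probability (17−i)/17 when i types are held, so the wait for the next new type is 17/(17−i).
E = 17/12 + 17/11 + 17/10 + 17/9 + 17/8 + 17/7 + 17/6 + 17/5 + 17/4 + 17/3 + 17/2 + 17/1 = 1462357/27720 ≈ 52.755.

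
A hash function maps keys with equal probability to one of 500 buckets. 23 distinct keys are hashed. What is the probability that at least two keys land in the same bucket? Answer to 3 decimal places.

It's easier to compute the probability that all 23 are distinct.
P(all distinct) = 500/500 · 499/500 · ··· · 478/500 ≈ 0.598.
So the probability of at least one match is 1 − 0.598 = 0.402.

0.402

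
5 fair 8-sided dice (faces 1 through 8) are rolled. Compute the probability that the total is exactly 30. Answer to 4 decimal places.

0.0283

There are 8^5 = 32768 equally likely outcomes.
The number of ordered 5-tuples from {1,…,8} summing to 30 is 926.
P(sum = 30) = 926/32768 = 463/16384 ≈ 0.0283.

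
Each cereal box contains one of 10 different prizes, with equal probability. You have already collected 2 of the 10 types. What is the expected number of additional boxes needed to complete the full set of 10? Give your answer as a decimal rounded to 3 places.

27.179

Starting from 2 distinct types, each trial gives a new one with probability (10−i)/10 when i types are held, so the wait for the next new type is 10/(10−i).
E = 10/8 + 10/7 + 10/6 + 10/5 + 10/4 + 10/3 + 10/2 + 10/1 = 761/28 ≈ 27.179.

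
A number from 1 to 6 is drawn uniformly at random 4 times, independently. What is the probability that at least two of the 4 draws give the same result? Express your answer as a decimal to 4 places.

P(all 4 different) = 6/6 · 5/6 · ··· · 3/6 ≈ 0.2778.
P(at least two equal) = 1 − 0.2778 = 0.7222.

0.7222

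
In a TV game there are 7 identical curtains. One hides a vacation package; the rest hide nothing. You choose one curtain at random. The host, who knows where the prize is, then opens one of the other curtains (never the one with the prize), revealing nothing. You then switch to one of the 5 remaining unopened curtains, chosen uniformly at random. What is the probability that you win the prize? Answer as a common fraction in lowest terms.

6/35

Your original curtain holds the prize with probability 1/7, so the other 6 collectively hold it with probability 6/7.
The host can always find an empty curtain to open, so this doesn't change that 6/7; it is now spread over the 5 remaining unopened curtains.
P(win by switching) = (6/7) · (1/5) = 6/35.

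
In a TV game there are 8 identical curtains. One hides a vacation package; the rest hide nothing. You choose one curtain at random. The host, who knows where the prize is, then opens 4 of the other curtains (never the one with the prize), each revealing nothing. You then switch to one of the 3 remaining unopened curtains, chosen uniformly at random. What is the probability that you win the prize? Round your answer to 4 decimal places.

0.2917

Your original curtain holds the prize with probability 1/8, so the other 7 collectively hold it with probability 7/8.
The host can always find 4 empty curtains to open, so the reveals don't change that 7/8; it is now spread over the 3 remaining unopened curtains.
P(win by switching) = (7/8) · (1/3) = 7/24 ≈ 0.2917.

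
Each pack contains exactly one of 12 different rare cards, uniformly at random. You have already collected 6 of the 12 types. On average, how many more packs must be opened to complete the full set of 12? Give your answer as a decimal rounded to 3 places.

29.400

Starting from 6 distinct types, each trial gives a new one with probability (12−i)/12 when i types are held, so the wait for the next new type is 12/(12−i).
E = 12/6 + 12/5 + 12/4 + 12/3 + 12/2 + 12/1 = 147/5 ≈ 29.400.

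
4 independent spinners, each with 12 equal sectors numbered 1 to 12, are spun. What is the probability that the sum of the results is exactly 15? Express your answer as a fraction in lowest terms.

91/5184

There are 12^4 = 20736 equally likely outcomes.
The number of ordered 4-tuples from {1,…,12} summing to 15 is 364.
P(sum = 15) = 364/20736 = 91/5184.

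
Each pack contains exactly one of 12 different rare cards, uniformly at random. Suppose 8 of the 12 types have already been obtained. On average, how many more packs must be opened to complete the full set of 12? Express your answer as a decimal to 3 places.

25.000

Starting from 8 distinct types, each trial gives a new one with probability (12−i)/12 when i types are held, so the wait for the next new type is 12/(12−i).
E = 12/4 + 12/3 + 12/2 + 12/1 = 25 ≈ 25.000.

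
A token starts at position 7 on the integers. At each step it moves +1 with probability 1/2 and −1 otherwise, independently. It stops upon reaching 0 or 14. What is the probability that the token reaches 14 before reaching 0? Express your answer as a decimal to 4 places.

With a fair step, P(i) = ½P(i−1) + ½P(i+1) with P(0)=0, P(14)=1 has the linear solution P(i) = i/14.
P(7) = 7/14 = 1/2 ≈ 0.5000.

0.5000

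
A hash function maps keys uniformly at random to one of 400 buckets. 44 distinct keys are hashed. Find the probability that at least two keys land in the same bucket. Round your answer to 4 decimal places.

It's easier to compute the probability that all 44 are distinct.
P(all distinct) = 400/400 · 399/400 · ··· · 357/400 ≈ 0.0858.
So the probability of at least one match is 1 − 0.0858 = 0.9142.

0.9142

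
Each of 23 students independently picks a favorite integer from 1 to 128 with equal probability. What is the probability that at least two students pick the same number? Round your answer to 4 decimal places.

0.8780

It's easier to compute the probability that all 23 are distinct.
P(all distinct) = 128/128 · 127/128 · ··· · 106/128 ≈ 0.1220.
So the probability of at least one match is 1 − 0.1220 = 0.8780.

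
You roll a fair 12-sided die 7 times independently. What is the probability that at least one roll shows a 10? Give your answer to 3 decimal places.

0.456

P(no roll shows a 10) = (11/12)^7 ≈ 0.544.
P(at least one) = 1 − 0.544 = 0.456.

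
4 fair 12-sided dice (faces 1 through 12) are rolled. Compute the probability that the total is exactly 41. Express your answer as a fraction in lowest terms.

There are 12^4 = 20736 equally likely outcomes.
The number of ordered 4-tuples from {1,…,12} summing to 41 is 120.
P(sum = 41) = 120/20736 = 5/864.

5/864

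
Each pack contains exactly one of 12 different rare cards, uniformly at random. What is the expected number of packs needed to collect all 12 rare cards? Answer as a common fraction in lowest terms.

86021/2310

After i distinct types are collected, each trial gives a new one with probability (12−i)/12, so the expected wait for the next new type is 12/(12−i).
E = 12/12 + 12/11 + 12/10 + 12/9 + 12/8 + 12/7 + 12/6 + 12/5 + 12/4 + 12/3 + 12/2 + 12/1 = 86021/2310.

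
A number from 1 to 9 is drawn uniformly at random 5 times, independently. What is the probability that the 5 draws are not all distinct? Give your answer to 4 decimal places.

P(all 5 different) = 9/9 · 8/9 · ··· · 5/9 ≈ 0.2561.
P(at least two equal) = 1 − 0.2561 = 0.7439.

0.7439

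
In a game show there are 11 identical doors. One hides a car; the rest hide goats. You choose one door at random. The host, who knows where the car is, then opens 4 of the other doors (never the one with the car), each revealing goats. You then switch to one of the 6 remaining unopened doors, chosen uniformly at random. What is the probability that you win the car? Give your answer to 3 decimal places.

0.152

Your original door holds the car with probability 1/11, so the other 10 collectively hold it with probability 10/11.
The host can always find 4 empty doors to open, so the reveals don't change that 10/11; it is now spread over the 6 remaining unopened doors.
P(win by switching) = (10/11) · (1/6) = 5/33 ≈ 0.152.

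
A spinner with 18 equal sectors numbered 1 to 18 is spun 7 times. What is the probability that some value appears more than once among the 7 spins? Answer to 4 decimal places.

P(all 7 different) = 18/18 · 17/18 · ··· · 12/18 ≈ 0.2620.
P(at least two equal) = 1 − 0.2620 = 0.7380.

0.7380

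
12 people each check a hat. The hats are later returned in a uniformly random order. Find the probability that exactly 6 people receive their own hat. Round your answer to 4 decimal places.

Choose which 6 of the 12 are fixed: C(12,6) = 924 ways.
The remaining 6 must have no fixed point: D(6) = 265.
P = 924·265/479001600 = 53/103680 ≈ 0.0005.

0.0005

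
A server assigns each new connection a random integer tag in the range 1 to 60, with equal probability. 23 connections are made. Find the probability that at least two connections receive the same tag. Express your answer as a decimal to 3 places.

It's easier to compute the probability that all 23 are distinct.
P(all distinct) = 60/60 · 59/60 · ··· · 38/60 ≈ 0.008.
So the probability of at least one match is 1 − 0.008 = 0.992.

0.992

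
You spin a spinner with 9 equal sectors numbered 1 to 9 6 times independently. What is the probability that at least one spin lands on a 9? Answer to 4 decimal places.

P(no spin lands on a 9) = (8/9)^6 ≈ 0.4933.
P(at least one) = 1 − 0.4933 = 0.5067.

0.5067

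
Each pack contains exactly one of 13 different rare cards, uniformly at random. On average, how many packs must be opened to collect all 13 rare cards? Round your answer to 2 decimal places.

41.34

After i distinct types are collected, each trial gives a new one with probability (13−i)/13, so the expected wait for the next new type is 13/(13−i).
E = 13/13 + 13/12 + 13/11 + 13/10 + 13/9 + 13/8 + 13/7 + 13/6 + 13/5 + 13/4 + 13/3 + 13/2 + 13/1 = 1145993/27720 ≈ 41.34.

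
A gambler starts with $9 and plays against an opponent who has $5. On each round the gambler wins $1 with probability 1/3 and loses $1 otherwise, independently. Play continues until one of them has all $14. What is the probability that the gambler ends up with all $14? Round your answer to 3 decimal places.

0.031

Let r = q/p = (2/3)/(1/3) = 2. The recurrence P(i) = p·P(i+1) + q·P(i−1) with P(0)=0, P(14)=1 gives P(i) = (1 − r^i)/(1 − r^14).
P(9) = (1 − (2)^9) / (1 − (2)^14) = 511/16383 ≈ 0.031.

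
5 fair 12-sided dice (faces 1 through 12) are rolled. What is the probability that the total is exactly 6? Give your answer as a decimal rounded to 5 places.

There are 12^5 = 248832 equally likely outcomes.
The number of ordered 5-tuples from {1,…,12} summing to 6 is 5.
P(sum = 6) = 5/248832 ≈ 0.00002.

0.00002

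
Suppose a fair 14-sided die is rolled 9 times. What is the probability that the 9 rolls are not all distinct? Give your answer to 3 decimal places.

P(all 9 different) = 14/14 · 13/14 · ··· · 6/14 ≈ 0.035.
P(at least two equal) = 1 − 0.035 = 0.965.

0.965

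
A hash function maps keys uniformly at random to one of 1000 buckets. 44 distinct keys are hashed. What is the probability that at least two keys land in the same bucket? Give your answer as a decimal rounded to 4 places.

It's easier to compute the probability that all 44 are distinct.
P(all distinct) = 1000/1000 · 999/1000 · ··· · 957/1000 ≈ 0.3829.
So the probability of at least one match is 1 − 0.3829 = 0.6171.

0.6171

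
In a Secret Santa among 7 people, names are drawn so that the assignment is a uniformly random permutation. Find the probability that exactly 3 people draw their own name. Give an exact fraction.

1/16

Choose which 3 of the 7 are fixed: C(7,3) = 35 ways.
The remaining 4 must have no fixed point: D(4) = 9.
P = 35·9/5040 = 1/16.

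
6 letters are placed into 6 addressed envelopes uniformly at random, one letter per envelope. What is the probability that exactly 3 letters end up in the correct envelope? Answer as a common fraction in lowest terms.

1/18

Choose which 3 of the 6 are fixed: C(6,3) = 20 ways.
The remaining 3 must have no fixed point: D(3) = 2.
P = 20·2/720 = 1/18.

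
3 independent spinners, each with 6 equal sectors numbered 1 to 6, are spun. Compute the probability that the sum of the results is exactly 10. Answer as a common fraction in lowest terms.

There are 6^3 = 216 equally likely outcomes.
The number of ordered 3-tuples from {1,…,6} summing to 10 is 27.
P(sum = 10) = 27/216 = 1/8.

1/8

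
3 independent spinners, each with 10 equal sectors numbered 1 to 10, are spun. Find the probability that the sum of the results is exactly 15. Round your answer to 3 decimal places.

There are 10^3 = 1000 equally likely outcomes.
The number of ordered 3-tuples from {1,…,10} summing to 15 is 73.
P(sum = 15) = 73/1000 ≈ 0.073.

0.073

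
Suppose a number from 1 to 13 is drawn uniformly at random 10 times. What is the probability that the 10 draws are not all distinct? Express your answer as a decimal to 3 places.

0.992

P(all 10 different) = 13/13 · 12/13 · ··· · 4/13 ≈ 0.008.
P(at least two equal) = 1 − 0.008 = 0.992.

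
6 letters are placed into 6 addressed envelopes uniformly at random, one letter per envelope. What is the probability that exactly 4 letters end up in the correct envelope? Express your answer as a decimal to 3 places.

0.021

Choose which 4 of the 6 are fixed: C(6,4) = 15 ways.
The remaining 2 must have no fixed point: D(2) = 1.
P = 15·1/720 = 1/48 ≈ 0.021.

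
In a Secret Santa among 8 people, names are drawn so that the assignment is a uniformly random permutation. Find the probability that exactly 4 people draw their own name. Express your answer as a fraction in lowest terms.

1/64

Choose which 4 of the 8 are fixed: C(8,4) = 70 ways.
The remaining 4 must have no fixed point: D(4) = 9.
P = 70·9/40320 = 1/64.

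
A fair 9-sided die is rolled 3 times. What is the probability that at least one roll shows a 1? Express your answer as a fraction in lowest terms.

217/729

P(no roll shows a 1) = (8/9)^3 = 512/729.
P(at least one) = 1 − 512/729 = 217/729.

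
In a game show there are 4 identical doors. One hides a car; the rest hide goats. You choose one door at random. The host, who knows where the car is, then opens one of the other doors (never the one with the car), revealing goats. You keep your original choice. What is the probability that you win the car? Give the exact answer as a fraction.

The host can always open an empty door regardless of your choice, so this gives no information about your original door.
P(win by staying) = 1/4.

1/4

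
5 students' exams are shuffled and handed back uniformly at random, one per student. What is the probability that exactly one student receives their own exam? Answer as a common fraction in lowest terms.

Choose which one is fixed: C(5,1) = 5 ways.
The remaining 4 must have no fixed point: D(4) = 9.
P = 5·9/120 = 3/8.

3/8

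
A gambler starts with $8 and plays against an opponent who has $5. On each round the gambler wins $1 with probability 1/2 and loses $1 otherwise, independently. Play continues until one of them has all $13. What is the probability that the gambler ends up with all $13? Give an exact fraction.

With a fair step, P(i) = ½P(i−1) + ½P(i+1) with P(0)=0, P(13)=1 has the linear solution P(i) = i/13.
P(8) = 8/13.

8/13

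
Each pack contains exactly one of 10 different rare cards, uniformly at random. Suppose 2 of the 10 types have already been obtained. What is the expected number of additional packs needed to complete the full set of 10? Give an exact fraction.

Starting from 2 distinct types, each trial gives a new one with probability (10−i)/10 when i types are held, so the wait for the next new type is 10/(10−i).
E = 10/8 + 10/7 + 10/6 + 10/5 + 10/4 + 10/3 + 10/2 + 10/1 = 761/28.

761/28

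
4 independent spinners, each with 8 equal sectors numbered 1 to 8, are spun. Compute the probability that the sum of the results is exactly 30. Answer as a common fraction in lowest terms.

5/2048

There are 8^4 = 4096 equally likely outcomes.
The number of ordered 4-tuples from {1,…,8} summing to 30 is 10.
P(sum = 30) = 10/4096 = 5/2048.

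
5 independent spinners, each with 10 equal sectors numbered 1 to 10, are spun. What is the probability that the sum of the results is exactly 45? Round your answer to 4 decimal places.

There are 10^5 = 100000 equally likely outcomes.
The number of ordered 5-tuples from {1,…,10} summing to 45 is 126.
P(sum = 45) = 126/100000 = 63/50000 ≈ 0.0013.

0.0013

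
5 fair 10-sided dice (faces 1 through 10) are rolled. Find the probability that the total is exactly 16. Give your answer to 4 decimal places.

0.0134

There are 10^5 = 100000 equally likely outcomes.
The number of ordered 5-tuples from {1,…,10} summing to 16 is 1340.
P(sum = 16) = 1340/100000 = 67/5000 ≈ 0.0134.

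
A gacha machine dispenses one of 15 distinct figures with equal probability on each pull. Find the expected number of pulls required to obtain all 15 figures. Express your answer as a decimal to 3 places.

49.773

After i distinct types are collected, each trial gives a new one with probability (15−i)/15, so the expected wait for the next new type is 15/(15−i).
E = 15/15 + 15/14 + 15/13 + 15/12 + 15/11 + 15/10 + 15/9 + 15/8 + 15/7 + 15/6 + 15/5 + 15/4 + 15/3 + 15/2 + 15/1 = 1195757/24024 ≈ 49.773.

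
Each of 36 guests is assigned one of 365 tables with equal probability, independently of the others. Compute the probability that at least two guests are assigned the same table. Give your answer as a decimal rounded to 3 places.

It's easier to compute the probability that all 36 are distinct.
P(all distinct) = 365/365 · 364/365 · ··· · 330/365 ≈ 0.168.
So the probability of at least one match is 1 − 0.168 = 0.832.

0.832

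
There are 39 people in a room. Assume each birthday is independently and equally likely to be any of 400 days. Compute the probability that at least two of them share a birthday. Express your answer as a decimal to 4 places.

It's easier to compute the probability that all 39 are distinct.
P(all distinct) = 400/400 · 399/400 · ··· · 362/400 ≈ 0.1473.
So the probability of at least one match is 1 − 0.1473 = 0.8527.

0.8527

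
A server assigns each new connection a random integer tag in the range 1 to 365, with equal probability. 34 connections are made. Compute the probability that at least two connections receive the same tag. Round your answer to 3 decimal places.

It's easier to compute the probability that all 34 are distinct.
P(all distinct) = 365/365 · 364/365 · ··· · 332/365 ≈ 0.205.
So the probability of at least one match is 1 − 0.205 = 0.795.

0.795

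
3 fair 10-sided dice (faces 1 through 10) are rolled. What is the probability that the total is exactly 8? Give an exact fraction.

21/1000

There are 10^3 = 1000 equally likely outcomes.
The number of ordered 3-tuples from {1,…,10} summing to 8 is 21.
P(sum = 8) = 21/1000.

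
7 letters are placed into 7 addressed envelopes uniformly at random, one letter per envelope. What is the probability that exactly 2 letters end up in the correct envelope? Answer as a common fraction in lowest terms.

Choose which 2 of the 7 are fixed: C(7,2) = 21 ways.
The remaining 5 must have no fixed point: D(5) = 44.
P = 21·44/5040 = 11/60.

11/60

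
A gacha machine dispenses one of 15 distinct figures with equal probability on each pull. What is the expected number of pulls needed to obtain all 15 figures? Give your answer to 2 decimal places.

49.77

After i distinct types are collected, each trial gives a new one with probability (15−i)/15, so the expected wait for the next new type is 15/(15−i).
E = 15/15 + 15/14 + 15/13 + 15/12 + 15/11 + 15/10 + 15/9 + 15/8 + 15/7 + 15/6 + 15/5 + 15/4 + 15/3 + 15/2 + 15/1 = 1195757/24024 ≈ 49.77.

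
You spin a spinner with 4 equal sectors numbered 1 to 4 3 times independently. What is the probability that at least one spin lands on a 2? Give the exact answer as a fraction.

37/64

P(no spin lands on a 2) = (3/4)^3 = 27/64.
P(at least one) = 1 − 27/64 = 37/64.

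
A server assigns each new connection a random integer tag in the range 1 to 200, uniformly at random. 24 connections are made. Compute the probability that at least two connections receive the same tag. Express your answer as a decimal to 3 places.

It's easier to compute the probability that all 24 are distinct.
P(all distinct) = 200/200 · 199/200 · ··· · 177/200 ≈ 0.238.
So the probability of at least one match is 1 − 0.238 = 0.762.

0.762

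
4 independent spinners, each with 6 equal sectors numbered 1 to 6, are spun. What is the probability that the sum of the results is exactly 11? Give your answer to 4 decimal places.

There are 6^4 = 1296 equally likely outcomes.
The number of ordered 4-tuples from {1,…,6} summing to 11 is 104.
P(sum = 11) = 104/1296 = 13/162 ≈ 0.0802.

0.0802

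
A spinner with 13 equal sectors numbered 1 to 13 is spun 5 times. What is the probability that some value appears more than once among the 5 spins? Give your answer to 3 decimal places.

P(all 5 different) = 13/13 · 12/13 · ··· · 9/13 ≈ 0.416.
P(at least two equal) = 1 − 0.416 = 0.584.

0.584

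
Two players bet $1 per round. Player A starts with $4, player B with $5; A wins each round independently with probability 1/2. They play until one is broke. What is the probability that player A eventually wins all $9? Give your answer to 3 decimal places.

0.444

With a fair step, P(i) = ½P(i−1) + ½P(i+1) with P(0)=0, P(9)=1 has the linear solution P(i) = i/9.
P(4) = 4/9 ≈ 0.444.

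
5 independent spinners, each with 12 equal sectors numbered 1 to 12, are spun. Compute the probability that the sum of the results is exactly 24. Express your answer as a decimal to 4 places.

There are 12^5 = 248832 equally likely outcomes.
The number of ordered 5-tuples from {1,…,12} summing to 24 is 7205.
P(sum = 24) = 7205/248832 ≈ 0.0290.

0.0290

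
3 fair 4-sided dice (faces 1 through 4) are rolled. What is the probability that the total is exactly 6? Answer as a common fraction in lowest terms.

There are 4^3 = 64 equally likely outcomes.
The number of ordered 3-tuples from {1,…,4} summing to 6 is 10.
P(sum = 6) = 10/64 = 5/32.

5/32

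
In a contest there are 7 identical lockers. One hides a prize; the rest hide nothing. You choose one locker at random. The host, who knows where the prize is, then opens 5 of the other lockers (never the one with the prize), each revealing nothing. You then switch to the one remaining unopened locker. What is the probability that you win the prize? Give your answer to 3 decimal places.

Your original locker holds the prize with probability 1/7, so the other 6 collectively hold it with probability 6/7.
The host can always find 5 empty lockers to open, so the reveals don't change that 6/7; it is now spread over the 1 remaining unopened locker.
P(win by switching) = (6/7) · (1/1) = 6/7 ≈ 0.857.

0.857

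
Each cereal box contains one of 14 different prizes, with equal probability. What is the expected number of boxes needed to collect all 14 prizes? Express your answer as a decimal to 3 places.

45.522

After i distinct types are collected, each trial gives a new one with probability (14−i)/14, so the expected wait for the next new type is 14/(14−i).
E = 14/14 + 14/13 + 14/12 + 14/11 + 14/10 + 14/9 + 14/8 + 14/7 + 14/6 + 14/5 + 14/4 + 14/3 + 14/2 + 14/1 = 1171733/25740 ≈ 45.522.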